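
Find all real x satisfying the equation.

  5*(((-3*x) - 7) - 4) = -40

Step 1. [5*(((-3*x) - 7) - 4) = -40] leading coefficient 5: divide by 5. So div: ((-3*x) - 7) - 4 = -8.
Step 2. [((-3*x) - 7) - 4 = -8] peel the -4: add 4 from each side ⇒ sub: (-3*x) - 7 = -4.
Step 3. [(-3*x) - 7 = -4] 7 comes off first (add 7), so sub: -3*x = 3.
Step 4. [-3*x = 3] -3 out front; divide by -3. So div: x = -1.

Answer: x ∈ {-1}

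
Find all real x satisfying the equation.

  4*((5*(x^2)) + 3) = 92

Step 1. [4*((5*(x^2)) + 3) = 92] 4·(inner) — divide through by 4 ⇒ div: (5*(x^2)) + 3 = 23.
Step 2. [(5*(x^2)) + 3 = 23] 3 comes off first (subtract 3). So sub: 5*(x^2) = 20.
Step 3. [5*(x^2) = 20] 5·(inner) — divide through by 5, so div: x^2 = 4.
Step 4. [x^2 = 4] √ both sides: 4 ≥ 0 gives two branches, so sqrt: x = 2 or -2.

Answer: x ∈ {-2, 2}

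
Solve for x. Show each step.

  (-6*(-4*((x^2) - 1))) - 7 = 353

Step 1. [(-6*(-4*((x^2) - 1))) - 7 = 353] peel the -7: add 7 from each side, so sub: -6*(-4*((x^2) - 1)) = 360.
Step 2. [-6*(-4*((x^2) - 1)) = 360] -6·(inner) — divide through by -6 ⇒ div: -4*((x^2) - 1) = -60.
Step 3. [-4*((x^2) - 1) = -60] divide by the outer -4. So div: (x^2) - 1 = 15.
Step 4. [(x^2) - 1 = 15] 1 comes off first (add 1). So sub: x^2 = 16.
Step 5. [x^2 = 16] √ both sides: 16 ≥ 0 gives two branches, so sqrt: x = 4 or -4.

Answer: x ∈ {-4, 4}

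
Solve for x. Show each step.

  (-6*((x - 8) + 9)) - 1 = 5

Step 1. [(-6*((x - 8) + 9)) - 1 = 5] add 1: x sits inside (… - 1) ⇒ sub: -6*((x - 8) + 9) = 6.
Step 2. [-6*((x - 8) + 9) = 6] -6 out front; divide by -6, so div: (x - 8) + 9 = -1.
Step 3. [(x - 8) + 9 = -1] the outer +9 inverts by subtracting 9, so sub: x - 8 = -10.
Step 4. [x - 8 = -10] -8 is outermost — add 8 both sides, so sub: x = -2.

Answer: x ∈ {-2}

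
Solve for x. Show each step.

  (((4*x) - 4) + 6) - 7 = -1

Step 1. [(((4*x) - 4) + 6) - 7 = -1] the outer -7 inverts by adding 7, so sub: ((4*x) - 4) + 6 = 6.
Step 2. [((4*x) - 4) + 6 = 6] peel the +6: subtract 6 from each side ⇒ sub: (4*x) - 4 = 0.
Step 3. [(4*x) - 4 = 0] 4 | LHS and 4 | 0: pull 4 out, so factor: x - 1 = 0.
Step 4. [x - 1 = 0] the outer -1 inverts by adding 1. So sub: x = 1.

Answer: x ∈ {1}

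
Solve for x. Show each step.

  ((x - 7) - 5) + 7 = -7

Step 1. [((x - 7) - 5) + 7 = -7] 7 comes off first (subtract 7), so sub: (x - 7) - 5 = -14.
Step 2. [(x - 7) - 5 = -14] add 5: x sits inside (… - 5), so sub: x - 7 = -9.
Step 3. [x - 7 = -9] -7 is outermost — add 7 both sides ⇒ sub: x = -2.

Answer: x ∈ {-2}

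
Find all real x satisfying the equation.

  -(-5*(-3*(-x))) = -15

Step 1. [-(-5*(-3*(-x))) = -15] flip signs both sides, so neg: -5*(-3*(-x)) = 15.
Step 2. [-5*(-3*(-x)) = 15] leading coefficient -5: divide by -5 ⇒ div: -3*(-x) = -3.
Step 3. [-3*(-x) = -3] LHS = -3·(…); ÷-3 both sides, so div: -x = 1.
Step 4. [-x = 1] flip signs both sides, so neg: x = -1.

Answer: x ∈ {-1}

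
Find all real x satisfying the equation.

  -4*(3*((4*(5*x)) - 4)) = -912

Step 1. [-4*(3*((4*(5*x)) - 4)) = -912] divide by the outer -4, so div: 3*((4*(5*x)) - 4) = 228.
Step 2. [3*((4*(5*x)) - 4) = 228] divide by the outer 3. So div: (4*(5*x)) - 4 = 76.
Step 3. [(4*(5*x)) - 4 = 76] 4 comes off first (add 4) ⇒ sub: 4*(5*x) = 80.
Step 4. [4*(5*x) = 80] LHS = 4·(…); ÷4 both sides. So div: 5*x = 20.
Step 5. [5*x = 20] LHS = 5·(…); ÷5 both sides ⇒ div: x = 4.

Answer: x ∈ {4}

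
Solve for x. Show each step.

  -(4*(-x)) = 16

Step 1. [-(4*(-x)) = 16] leading − — multiply by −1. So neg: 4*(-x) = -16.
Step 2. [4*(-x) = -16] divide by the outer 4 ⇒ div: -x = -4.
Step 3. [-x = -4] flip signs both sides. So neg: x = 4.

Answer: x ∈ {4}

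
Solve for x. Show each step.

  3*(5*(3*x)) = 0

Step 1. [3*(5*(3*x)) = 0] 3 out front; divide by 3, so div: 5*(3*x) = 0.
Step 2. [5*(3*x) = 0] LHS = 5·(…); ÷5 both sides. So div: 3*x = 0.
Step 3. [3*x = 0] 3 out front; divide by 3. So div: x = 0.

Answer: x ∈ {0}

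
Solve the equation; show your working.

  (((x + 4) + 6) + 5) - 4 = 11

Step 1. [(((x + 4) + 6) + 5) - 4 = 11] add 4: x sits inside (… - 4) ⇒ sub: ((x + 4) + 6) + 5 = 15.
Step 2. [((x + 4) + 6) + 5 = 15] peel the +5: subtract 5 from each side, so sub: (x + 4) + 6 = 10.
Step 3. [(x + 4) + 6 = 10] subtract 6: x sits inside (… + 6). So sub: x + 4 = 4.
Step 4. [x + 4 = 4] 4 comes off first (subtract 4), so sub: x = 0.

Answer: x ∈ {0}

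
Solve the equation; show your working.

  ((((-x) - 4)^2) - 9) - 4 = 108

Step 1. [((((-x) - 4)^2) - 9) - 4 = 108] add 4: x sits inside (… - 4), so sub: (((-x) - 4)^2) - 9 = 112.
Step 2. [(((-x) - 4)^2) - 9 = 112] the outer -9 inverts by adding 9. So sub: ((-x) - 4)^2 = 121.
Step 3. [((-x) - 4)^2 = 121] √ both sides: 121 ≥ 0 gives two branches ⇒ sqrt: (-x) - 4 = 11 or -11.
Step 4. [(-x) - 4 = 11 or -11] -4 is outermost — add 4 both sides. So sub: -x = 15 or -7.
Step 5. [-x = 15 or -7] flip signs both sides ⇒ neg: x = -15 or 7.

Answer: x ∈ {-15, 7}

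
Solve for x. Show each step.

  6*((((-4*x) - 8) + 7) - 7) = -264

Step 1. [6*((((-4*x) - 8) + 7) - 7) = -264] leading coefficient 6: divide by 6 ⇒ div: (((-4*x) - 8) + 7) - 7 = -44.
Step 2. [(((-4*x) - 8) + 7) - 7 = -44] peel the -7: add 7 from each side. So sub: ((-4*x) - 8) + 7 = -37.
Step 3. [((-4*x) - 8) + 7 = -37] subtract 7: x sits inside (… + 7), so sub: (-4*x) - 8 = -44.
Step 4. [(-4*x) - 8 = -44] -4 divides every term; factor it out, so factor: x + 2 = 11.
Step 5. [x + 2 = 11] the outer +2 inverts by subtracting 2. So sub: x = 9.

Answer: x ∈ {9}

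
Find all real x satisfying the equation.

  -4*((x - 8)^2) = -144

Step 1. [-4*((x - 8)^2) = -144] -4·(inner) — divide through by -4 ⇒ div: (x - 8)^2 = 36.
Step 2. [(x - 8)^2 = 36] 36 ≥ 0, LHS is (·)² — take ±√ ⇒ sqrt: x - 8 = 6 or -6.
Step 3. [x - 8 = 6 or -6] -8 is outermost — add 8 both sides. So sub: x = 14 or 2.

Answer: x ∈ {2, 14}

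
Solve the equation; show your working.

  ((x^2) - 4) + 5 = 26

Step 1. [((x^2) - 4) + 5 = 26] +5 is outermost — subtract 5 both sides, so sub: (x^2) - 4 = 21.
Step 2. [(x^2) - 4 = 21] peel the -4: add 4 from each side ⇒ sub: x^2 = 25.
Step 3. [x^2 = 25] √ both sides: 25 ≥ 0 gives two branches, so sqrt: x = 5 or -5.

Answer: x ∈ {-5, 5}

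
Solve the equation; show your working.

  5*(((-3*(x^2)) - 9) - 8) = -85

Step 1. [5*(((-3*(x^2)) - 9) - 8) = -85] divide by the outer 5. So div: ((-3*(x^2)) - 9) - 8 = -17.
Step 2. [((-3*(x^2)) - 9) - 8 = -17] the outer -8 inverts by adding 8. So sub: (-3*(x^2)) - 9 = -9.
Step 3. [(-3*(x^2)) - 9 = -9] peel the -9: add 9 from each side, so sub: -3*(x^2) = 0.
Step 4. [-3*(x^2) = 0] -3·(inner) — divide through by -3 ⇒ div: x^2 = 0.
Step 5. [x^2 = 0] LHS squared, RHS 0 ≥ 0: apply √ (±), so sqrt: x = 0.

Answer: x ∈ {0}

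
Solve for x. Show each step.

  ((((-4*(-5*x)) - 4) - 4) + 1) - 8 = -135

Step 1. [((((-4*(-5*x)) - 4) - 4) + 1) - 8 = -135] the outer -8 inverts by adding 8. So sub: (((-4*(-5*x)) - 4) - 4) + 1 = -127.
Step 2. [(((-4*(-5*x)) - 4) - 4) + 1 = -127] subtract 1: x sits inside (… + 1). So sub: ((-4*(-5*x)) - 4) - 4 = -128.
Step 3. [((-4*(-5*x)) - 4) - 4 = -128] 4 comes off first (add 4), so sub: (-4*(-5*x)) - 4 = -124.
Step 4. [(-4*(-5*x)) - 4 = -124] -4 is outermost — add 4 both sides. So sub: -4*(-5*x) = -120.
Step 5. [-4*(-5*x) = -120] leading coefficient -4: divide by -4 ⇒ div: -5*x = 30.
Step 6. [-5*x = 30] -5·(inner) — divide through by -5, so div: x = -6.

Answer: x ∈ {-6}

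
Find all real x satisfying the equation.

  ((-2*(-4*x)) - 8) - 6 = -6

Step 1. [((-2*(-4*x)) - 8) - 6 = -6] -6 is outermost — add 6 both sides, so sub: (-2*(-4*x)) - 8 = 0.
Step 2. [(-2*(-4*x)) - 8 = 0] the outer -8 inverts by adding 8 ⇒ sub: -2*(-4*x) = 8.
Step 3. [-2*(-4*x) = 8] -2·(inner) — divide through by -2, so div: -4*x = -4.
Step 4. [-4*x = -4] LHS = -4·(…); ÷-4 both sides ⇒ div: x = 1.

Answer: x ∈ {1}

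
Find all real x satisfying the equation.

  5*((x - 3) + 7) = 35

Step 1. [5*((x - 3) + 7) = 35] divide by the outer 5 ⇒ div: (x - 3) + 7 = 7.
Step 2. [(x - 3) + 7 = 7] peel the +7: subtract 7 from each side, so sub: x - 3 = 0.
Step 3. [x - 3 = 0] -3 is outermost — add 3 both sides, so sub: x = 3.

Answer: x ∈ {3}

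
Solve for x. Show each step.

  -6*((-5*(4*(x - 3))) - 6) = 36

Step 1. [-6*((-5*(4*(x - 3))) - 6) = 36] -6 out front; divide by -6 ⇒ div: (-5*(4*(x - 3))) - 6 = -6.
Step 2. [(-5*(4*(x - 3))) - 6 = -6] add 6: x sits inside (… - 6). So sub: -5*(4*(x - 3)) = 0.
Step 3. [-5*(4*(x - 3)) = 0] leading coefficient -5: divide by -5 ⇒ div: 4*(x - 3) = 0.
Step 4. [4*(x - 3) = 0] LHS = 4·(…); ÷4 both sides ⇒ div: x - 3 = 0.
Step 5. [x - 3 = 0] -3 is outermost — add 3 both sides. So sub: x = 3.

Answer: x ∈ {3}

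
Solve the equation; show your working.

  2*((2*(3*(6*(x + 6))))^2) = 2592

Step 1. [2*((2*(3*(6*(x + 6))))^2) = 2592] divide by the outer 2. So div: (2*(3*(6*(x + 6))))^2 = 1296.
Step 2. [(2*(3*(6*(x + 6))))^2 = 1296] √ both sides: 1296 ≥ 0 gives two branches. So sqrt: 2*(3*(6*(x + 6))) = 36 or -36.
Step 3. [2*(3*(6*(x + 6))) = 36 or -36] divide by the outer 2, so div: 3*(6*(x + 6)) = 18 or -18.
Step 4. [3*(6*(x + 6)) = 18 or -18] leading coefficient 3: divide by 3, so div: 6*(x + 6) = 6 or -6.
Step 5. [6*(x + 6) = 6 or -6] leading coefficient 6: divide by 6. So div: x + 6 = 1 or -1.
Step 6. [x + 6 = 1 or -1] 6 comes off first (subtract 6), so sub: x = -5 or -7.

Answer: x ∈ {-7, -5}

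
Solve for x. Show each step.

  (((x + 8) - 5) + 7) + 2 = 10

Step 1. [(((x + 8) - 5) + 7) + 2 = 10] +2 is outermost — subtract 2 both sides ⇒ sub: ((x + 8) - 5) + 7 = 8.
Step 2. [((x + 8) - 5) + 7 = 8] peel the +7: subtract 7 from each side ⇒ sub: (x + 8) - 5 = 1.
Step 3. [(x + 8) - 5 = 1] -5 is outermost — add 5 both sides. So sub: x + 8 = 6.
Step 4. [x + 8 = 6] peel the +8: subtract 8 from each side, so sub: x = -2.

Answer: x ∈ {-2}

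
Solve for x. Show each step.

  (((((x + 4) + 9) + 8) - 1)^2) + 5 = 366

Step 1. [(((((x + 4) + 9) + 8) - 1)^2) + 5 = 366] 5 comes off first (subtract 5), so sub: ((((x + 4) + 9) + 8) - 1)^2 = 361.
Step 2. [((((x + 4) + 9) + 8) - 1)^2 = 361] 361 ≥ 0, LHS is (·)² — take ±√. So sqrt: (((x + 4) + 9) + 8) - 1 = 19 or -19.
Step 3. [(((x + 4) + 9) + 8) - 1 = 19 or -19] peel the -1: add 1 from each side. So sub: ((x + 4) + 9) + 8 = 20 or -18.
Step 4. [((x + 4) + 9) + 8 = 20 or -18] peel the +8: subtract 8 from each side. So sub: (x + 4) + 9 = 12 or -26.
Step 5. [(x + 4) + 9 = 12 or -26] +9 is outermost — subtract 9 both sides. So sub: x + 4 = 3 or -35.
Step 6. [x + 4 = 3 or -35] +4 is outermost — subtract 4 both sides ⇒ sub: x = -1 or -39.

Answer: x ∈ {-39, -1}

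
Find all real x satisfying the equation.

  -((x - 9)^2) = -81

Step 1. [-((x - 9)^2) = -81] flip signs both sides ⇒ neg: (x - 9)^2 = 81.
Step 2. [(x - 9)^2 = 81] 81 ≥ 0, LHS is (·)² — take ±√ ⇒ sqrt: x - 9 = 9 or -9.
Step 3. [x - 9 = 9 or -9] peel the -9: add 9 from each side. So sub: x = 18 or 0.

Answer: x ∈ {0, 18}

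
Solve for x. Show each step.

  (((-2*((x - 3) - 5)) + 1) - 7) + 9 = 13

Step 1. [(((-2*((x - 3) - 5)) + 1) - 7) + 9 = 13] the outer +9 inverts by subtracting 9, so sub: ((-2*((x - 3) - 5)) + 1) - 7 = 4.
Step 2. [((-2*((x - 3) - 5)) + 1) - 7 = 4] the outer -7 inverts by adding 7 ⇒ sub: (-2*((x - 3) - 5)) + 1 = 11.
Step 3. [(-2*((x - 3) - 5)) + 1 = 11] +1 is outermost — subtract 1 both sides, so sub: -2*((x - 3) - 5) = 10.
Step 4. [-2*((x - 3) - 5) = 10] -2·(inner) — divide through by -2. So div: (x - 3) - 5 = -5.
Step 5. [(x - 3) - 5 = -5] -5 is outermost — add 5 both sides ⇒ sub: x - 3 = 0.
Step 6. [x - 3 = 0] -3 is outermost — add 3 both sides, so sub: x = 3.

Answer: x ∈ {3}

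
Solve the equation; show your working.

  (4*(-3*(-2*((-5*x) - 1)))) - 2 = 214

Step 1. [(4*(-3*(-2*((-5*x) - 1)))) - 2 = 214] -2 is outermost — add 2 both sides ⇒ sub: 4*(-3*(-2*((-5*x) - 1))) = 216.
Step 2. [4*(-3*(-2*((-5*x) - 1))) = 216] leading coefficient 4: divide by 4, so div: -3*(-2*((-5*x) - 1)) = 54.
Step 3. [-3*(-2*((-5*x) - 1)) = 54] -3 out front; divide by -3 ⇒ div: -2*((-5*x) - 1) = -18.
Step 4. [-2*((-5*x) - 1) = -18] -2·(inner) — divide through by -2, so div: (-5*x) - 1 = 9.
Step 5. [(-5*x) - 1 = 9] -1 is outermost — add 1 both sides, so sub: -5*x = 10.
Step 6. [-5*x = 10] -5 out front; divide by -5 ⇒ div: x = -2.

Answer: x ∈ {-2}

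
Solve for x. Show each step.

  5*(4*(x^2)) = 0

Step 1. [5*(4*(x^2)) = 0] LHS = 5·(…); ÷5 both sides ⇒ div: 4*(x^2) = 0.
Step 2. [4*(x^2) = 0] divide by the outer 4 ⇒ div: x^2 = 0.
Step 3. [x^2 = 0] LHS squared, RHS 0 ≥ 0: apply √ (±), so sqrt: x = 0.

Answer: x ∈ {0}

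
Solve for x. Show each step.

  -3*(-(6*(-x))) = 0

Step 1. [-3*(-(6*(-x))) = 0] divide by the outer -3, so div: -(6*(-x)) = 0.
Step 2. [-(6*(-x)) = 0] LHS negated; negate both sides. So neg: 6*(-x) = 0.
Step 3. [6*(-x) = 0] 6 out front; divide by 6 ⇒ div: -x = 0.
Step 4. [-x = 0] leading − — multiply by −1. So neg: x = 0.

Answer: x ∈ {0}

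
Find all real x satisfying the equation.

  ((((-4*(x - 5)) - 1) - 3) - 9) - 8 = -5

Step 1. [((((-4*(x - 5)) - 1) - 3) - 9) - 8 = -5] 8 comes off first (add 8). So sub: (((-4*(x - 5)) - 1) - 3) - 9 = 3.
Step 2. [(((-4*(x - 5)) - 1) - 3) - 9 = 3] -9 is outermost — add 9 both sides. So sub: ((-4*(x - 5)) - 1) - 3 = 12.
Step 3. [((-4*(x - 5)) - 1) - 3 = 12] -3 is outermost — add 3 both sides. So sub: (-4*(x - 5)) - 1 = 15.
Step 4. [(-4*(x - 5)) - 1 = 15] peel the -1: add 1 from each side ⇒ sub: -4*(x - 5) = 16.
Step 5. [-4*(x - 5) = 16] divide by the outer -4 ⇒ div: x - 5 = -4.
Step 6. [x - 5 = -4] peel the -5: add 5 from each side ⇒ sub: x = 1.

Answer: x ∈ {1}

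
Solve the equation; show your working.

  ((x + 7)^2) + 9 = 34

Step 1. [((x + 7)^2) + 9 = 34] 9 comes off first (subtract 9). So sub: (x + 7)^2 = 25.
Step 2. [(x + 7)^2 = 25] 25 ≥ 0, LHS is (·)² — take ±√. So sqrt: x + 7 = 5 or -5.
Step 3. [x + 7 = 5 or -5] peel the +7: subtract 7 from each side, so sub: x = -2 or -12.

Answer: x ∈ {-12, -2}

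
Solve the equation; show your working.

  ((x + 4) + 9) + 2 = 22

Step 1. [((x + 4) + 9) + 2 = 22] +2 is outermost — subtract 2 both sides ⇒ sub: (x + 4) + 9 = 20.
Step 2. [(x + 4) + 9 = 20] 9 comes off first (subtract 9) ⇒ sub: x + 4 = 11.
Step 3. [x + 4 = 11] the outer +4 inverts by subtracting 4. So sub: x = 7.

Answer: x ∈ {7}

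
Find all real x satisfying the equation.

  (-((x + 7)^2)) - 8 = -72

Step 1. [(-((x + 7)^2)) - 8 = -72] -8 is outermost — add 8 both sides, so sub: -((x + 7)^2) = -64.
Step 2. [-((x + 7)^2) = -64] LHS negated; negate both sides, so neg: (x + 7)^2 = 64.
Step 3. [(x + 7)^2 = 64] 64 ≥ 0, LHS is (·)² — take ±√ ⇒ sqrt: x + 7 = 8 or -8.
Step 4. [x + 7 = 8 or -8] 7 comes off first (subtract 7) ⇒ sub: x = 1 or -15.

Answer: x ∈ {-15, 1}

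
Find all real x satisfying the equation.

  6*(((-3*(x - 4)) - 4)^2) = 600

Step 1. [6*(((-3*(x - 4)) - 4)^2) = 600] 6 out front; divide by 6. So div: ((-3*(x - 4)) - 4)^2 = 100.
Step 2. [((-3*(x - 4)) - 4)^2 = 100] 100 ≥ 0, LHS is (·)² — take ±√, so sqrt: (-3*(x - 4)) - 4 = 10 or -10.
Step 3. [(-3*(x - 4)) - 4 = 10 or -10] -4 is outermost — add 4 both sides, so sub: -3*(x - 4) = 14 or -6.
Step 4. [-3*(x - 4) = 14 or -6] -3 out front; divide by -3 ⇒ div: x - 4 = -14/3 or 2.
Step 5. [x - 4 = -14/3 or 2] -4 is outermost — add 4 both sides ⇒ sub: x = -2/3 or 6.

Answer: x ∈ {-2/3, 6}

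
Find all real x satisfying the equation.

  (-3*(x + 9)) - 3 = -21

Step 1. [(-3*(x + 9)) - 3 = -21] -3 divides every term; factor it out ⇒ factor: (x + 9) + 1 = 7.
Step 2. [(x + 9) + 1 = 7] subtract 1: x sits inside (… + 1) ⇒ sub: x + 9 = 6.
Step 3. [x + 9 = 6] the outer +9 inverts by subtracting 9, so sub: x = -3.

Answer: x ∈ {-3}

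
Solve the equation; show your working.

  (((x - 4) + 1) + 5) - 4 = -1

Step 1. [(((x - 4) + 1) + 5) - 4 = -1] peel the -4: add 4 from each side, so sub: ((x - 4) + 1) + 5 = 3.
Step 2. [((x - 4) + 1) + 5 = 3] +5 is outermost — subtract 5 both sides ⇒ sub: (x - 4) + 1 = -2.
Step 3. [(x - 4) + 1 = -2] subtract 1: x sits inside (… + 1), so sub: x - 4 = -3.
Step 4. [x - 4 = -3] add 4: x sits inside (… - 4), so sub: x = 1.

Answer: x ∈ {1}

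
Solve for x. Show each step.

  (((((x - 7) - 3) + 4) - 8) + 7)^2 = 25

Step 1. [(((((x - 7) - 3) + 4) - 8) + 7)^2 = 25] LHS squared, RHS 25 ≥ 0: apply √ (±) ⇒ sqrt: ((((x - 7) - 3) + 4) - 8) + 7 = 5 or -5.
Step 2. [((((x - 7) - 3) + 4) - 8) + 7 = 5 or -5] 7 comes off first (subtract 7) ⇒ sub: (((x - 7) - 3) + 4) - 8 = -2 or -12.
Step 3. [(((x - 7) - 3) + 4) - 8 = -2 or -12] the outer -8 inverts by adding 8, so sub: ((x - 7) - 3) + 4 = 6 or -4.
Step 4. [((x - 7) - 3) + 4 = 6 or -4] the outer +4 inverts by subtracting 4 ⇒ sub: (x - 7) - 3 = 2 or -8.
Step 5. [(x - 7) - 3 = 2 or -8] -3 is outermost — add 3 both sides ⇒ sub: x - 7 = 5 or -5.
Step 6. [x - 7 = 5 or -5] add 7: x sits inside (… - 7), so sub: x = 12 or 2.

Answer: x ∈ {2, 12}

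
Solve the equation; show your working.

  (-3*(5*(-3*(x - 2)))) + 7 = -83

Step 1. [(-3*(5*(-3*(x - 2)))) + 7 = -83] subtract 7: x sits inside (… + 7) ⇒ sub: -3*(5*(-3*(x - 2))) = -90.
Step 2. [-3*(5*(-3*(x - 2))) = -90] divide by the outer -3 ⇒ div: 5*(-3*(x - 2)) = 30.
Step 3. [5*(-3*(x - 2)) = 30] leading coefficient 5: divide by 5. So div: -3*(x - 2) = 6.
Step 4. [-3*(x - 2) = 6] -3 out front; divide by -3 ⇒ div: x - 2 = -2.
Step 5. [x - 2 = -2] peel the -2: add 2 from each side, so sub: x = 0.

Answer: x ∈ {0}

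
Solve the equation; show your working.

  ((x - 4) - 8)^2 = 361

Step 1. [((x - 4) - 8)^2 = 361] √ both sides: 361 ≥ 0 gives two branches, so sqrt: (x - 4) - 8 = 19 or -19.
Step 2. [(x - 4) - 8 = 19 or -19] peel the -8: add 8 from each side, so sub: x - 4 = 27 or -11.
Step 3. [x - 4 = 27 or -11] peel the -4: add 4 from each side ⇒ sub: x = 31 or -7.

Answer: x ∈ {-7, 31}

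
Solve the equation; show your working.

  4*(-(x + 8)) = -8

Step 1. [4*(-(x + 8)) = -8] divide by the outer 4 ⇒ div: -(x + 8) = -2.
Step 2. [-(x + 8) = -2] flip signs both sides ⇒ neg: x + 8 = 2.
Step 3. [x + 8 = 2] +8 is outermost — subtract 8 both sides. So sub: x = -6.

Answer: x ∈ {-6}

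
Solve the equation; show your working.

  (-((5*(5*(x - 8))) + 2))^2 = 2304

Step 1. [(-((5*(5*(x - 8))) + 2))^2 = 2304] √ both sides: 2304 ≥ 0 gives two branches ⇒ sqrt: -((5*(5*(x - 8))) + 2) = 48 or -48.
Step 2. [-((5*(5*(x - 8))) + 2) = 48 or -48] LHS negated; negate both sides ⇒ neg: (5*(5*(x - 8))) + 2 = -48 or 48.
Step 3. [(5*(5*(x - 8))) + 2 = -48 or 48] the outer +2 inverts by subtracting 2, so sub: 5*(5*(x - 8)) = -50 or 46.
Step 4. [5*(5*(x - 8)) = -50 or 46] divide by the outer 5. So div: 5*(x - 8) = -10 or 46/5.
Step 5. [5*(x - 8) = -10 or 46/5] 5 out front; divide by 5 ⇒ div: x - 8 = -2 or 46/25.
Step 6. [x - 8 = -2 or 46/25] the outer -8 inverts by adding 8. So sub: x = 6 or 246/25.

Answer: x ∈ {6, 246/25}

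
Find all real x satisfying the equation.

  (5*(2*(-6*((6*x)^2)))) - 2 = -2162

Step 1. [(5*(2*(-6*((6*x)^2)))) - 2 = -2162] -2 is outermost — add 2 both sides ⇒ sub: 5*(2*(-6*((6*x)^2))) = -2160.
Step 2. [5*(2*(-6*((6*x)^2))) = -2160] 5·(inner) — divide through by 5 ⇒ div: 2*(-6*((6*x)^2)) = -432.
Step 3. [2*(-6*((6*x)^2)) = -432] 2·(inner) — divide through by 2. So div: -6*((6*x)^2) = -216.
Step 4. [-6*((6*x)^2) = -216] divide by the outer -6 ⇒ div: (6*x)^2 = 36.
Step 5. [(6*x)^2 = 36] √ both sides: 36 ≥ 0 gives two branches ⇒ sqrt: 6*x = 6 or -6.
Step 6. [6*x = 6 or -6] LHS = 6·(…); ÷6 both sides. So div: x = 1 or -1.

Answer: x ∈ {-1, 1}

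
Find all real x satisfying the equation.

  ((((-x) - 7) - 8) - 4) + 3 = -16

Step 1. [((((-x) - 7) - 8) - 4) + 3 = -16] the outer +3 inverts by subtracting 3, so sub: (((-x) - 7) - 8) - 4 = -19.
Step 2. [(((-x) - 7) - 8) - 4 = -19] 4 comes off first (add 4) ⇒ sub: ((-x) - 7) - 8 = -15.
Step 3. [((-x) - 7) - 8 = -15] the outer -8 inverts by adding 8. So sub: (-x) - 7 = -7.
Step 4. [(-x) - 7 = -7] the outer -7 inverts by adding 7. So sub: -x = 0.
Step 5. [-x = 0] leading − — multiply by −1, so neg: x = 0.

Answer: x ∈ {0}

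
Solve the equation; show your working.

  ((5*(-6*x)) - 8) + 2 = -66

Step 1. [((5*(-6*x)) - 8) + 2 = -66] 2 comes off first (subtract 2) ⇒ sub: (5*(-6*x)) - 8 = -68.
Step 2. [(5*(-6*x)) - 8 = -68] 8 comes off first (add 8), so sub: 5*(-6*x) = -60.
Step 3. [5*(-6*x) = -60] divide by the outer 5 ⇒ div: -6*x = -12.
Step 4. [-6*x = -12] leading coefficient -6: divide by -6 ⇒ div: x = 2.

Answer: x ∈ {2}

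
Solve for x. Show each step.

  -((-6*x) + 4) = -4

Step 1. [-((-6*x) + 4) = -4] flip signs both sides ⇒ neg: (-6*x) + 4 = 4.
Step 2. [(-6*x) + 4 = 4] 4 comes off first (subtract 4). So sub: -6*x = 0.
Step 3. [-6*x = 0] divide by the outer -6, so div: x = 0.

Answer: x ∈ {0}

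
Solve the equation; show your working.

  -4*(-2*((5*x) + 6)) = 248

Step 1. [-4*(-2*((5*x) + 6)) = 248] -4 out front; divide by -4. So div: -2*((5*x) + 6) = -62.
Step 2. [-2*((5*x) + 6) = -62] divide by the outer -2, so div: (5*x) + 6 = 31.
Step 3. [(5*x) + 6 = 31] subtract 6: x sits inside (… + 6). So sub: 5*x = 25.
Step 4. [5*x = 25] 5·(inner) — divide through by 5 ⇒ div: x = 5.

Answer: x ∈ {5}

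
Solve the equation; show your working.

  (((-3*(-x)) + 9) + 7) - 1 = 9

Step 1. [(((-3*(-x)) + 9) + 7) - 1 = 9] 1 comes off first (add 1), so sub: ((-3*(-x)) + 9) + 7 = 10.
Step 2. [((-3*(-x)) + 9) + 7 = 10] +7 is outermost — subtract 7 both sides ⇒ sub: (-3*(-x)) + 9 = 3.
Step 3. [(-3*(-x)) + 9 = 3] 9 comes off first (subtract 9) ⇒ sub: -3*(-x) = -6.
Step 4. [-3*(-x) = -6] LHS = -3·(…); ÷-3 both sides ⇒ div: -x = 2.
Step 5. [-x = 2] LHS negated; negate both sides. So neg: x = -2.

Answer: x ∈ {-2}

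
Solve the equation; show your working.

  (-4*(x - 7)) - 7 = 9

Step 1. [(-4*(x - 7)) - 7 = 9] 7 comes off first (add 7) ⇒ sub: -4*(x - 7) = 16.
Step 2. [-4*(x - 7) = 16] divide by the outer -4, so div: x - 7 = -4.
Step 3. [x - 7 = -4] -7 is outermost — add 7 both sides ⇒ sub: x = 3.

Answer: x ∈ {3}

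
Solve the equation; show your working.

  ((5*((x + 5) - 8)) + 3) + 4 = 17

Step 1. [((5*((x + 5) - 8)) + 3) + 4 = 17] +4 is outermost — subtract 4 both sides, so sub: (5*((x + 5) - 8)) + 3 = 13.
Step 2. [(5*((x + 5) - 8)) + 3 = 13] subtract 3: x sits inside (… + 3), so sub: 5*((x + 5) - 8) = 10.
Step 3. [5*((x + 5) - 8) = 10] LHS = 5·(…); ÷5 both sides. So div: (x + 5) - 8 = 2.
Step 4. [(x + 5) - 8 = 2] -8 is outermost — add 8 both sides. So sub: x + 5 = 10.
Step 5. [x + 5 = 10] the outer +5 inverts by subtracting 5 ⇒ sub: x = 5.

Answer: x ∈ {5}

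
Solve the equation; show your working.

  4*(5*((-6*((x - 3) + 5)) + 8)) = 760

Step 1. [4*(5*((-6*((x - 3) + 5)) + 8)) = 760] divide by the outer 4, so div: 5*((-6*((x - 3) + 5)) + 8) = 190.
Step 2. [5*((-6*((x - 3) + 5)) + 8) = 190] 5 out front; divide by 5 ⇒ div: (-6*((x - 3) + 5)) + 8 = 38.
Step 3. [(-6*((x - 3) + 5)) + 8 = 38] subtract 8: x sits inside (… + 8) ⇒ sub: -6*((x - 3) + 5) = 30.
Step 4. [-6*((x - 3) + 5) = 30] leading coefficient -6: divide by -6, so div: (x - 3) + 5 = -5.
Step 5. [(x - 3) + 5 = -5] the outer +5 inverts by subtracting 5 ⇒ sub: x - 3 = -10.
Step 6. [x - 3 = -10] 3 comes off first (add 3) ⇒ sub: x = -7.

Answer: x ∈ {-7}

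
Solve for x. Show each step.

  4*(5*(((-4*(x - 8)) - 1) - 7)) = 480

Step 1. [4*(5*(((-4*(x - 8)) - 1) - 7)) = 480] divide by the outer 4. So div: 5*(((-4*(x - 8)) - 1) - 7) = 120.
Step 2. [5*(((-4*(x - 8)) - 1) - 7) = 120] 5·(inner) — divide through by 5. So div: ((-4*(x - 8)) - 1) - 7 = 24.
Step 3. [((-4*(x - 8)) - 1) - 7 = 24] the outer -7 inverts by adding 7. So sub: (-4*(x - 8)) - 1 = 31.
Step 4. [(-4*(x - 8)) - 1 = 31] 1 comes off first (add 1). So sub: -4*(x - 8) = 32.
Step 5. [-4*(x - 8) = 32] divide by the outer -4, so div: x - 8 = -8.
Step 6. [x - 8 = -8] peel the -8: add 8 from each side, so sub: x = 0.

Answer: x ∈ {0}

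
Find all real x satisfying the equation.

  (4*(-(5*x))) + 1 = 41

Step 1. [(4*(-(5*x))) + 1 = 41] +1 is outermost — subtract 1 both sides, so sub: 4*(-(5*x)) = 40.
Step 2. [4*(-(5*x)) = 40] LHS = 4·(…); ÷4 both sides, so div: -(5*x) = 10.
Step 3. [-(5*x) = 10] LHS negated; negate both sides. So neg: 5*x = -10.
Step 4. [5*x = -10] 5·(inner) — divide through by 5, so div: x = -2.

Answer: x ∈ {-2}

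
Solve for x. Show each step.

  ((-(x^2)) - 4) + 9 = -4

Step 1. [((-(x^2)) - 4) + 9 = -4] 9 comes off first (subtract 9) ⇒ sub: (-(x^2)) - 4 = -13.
Step 2. [(-(x^2)) - 4 = -13] 4 comes off first (add 4), so sub: -(x^2) = -9.
Step 3. [-(x^2) = -9] flip signs both sides, so neg: x^2 = 9.
Step 4. [x^2 = 9] LHS squared, RHS 9 ≥ 0: apply √ (±) ⇒ sqrt: x = 3 or -3.

Answer: x ∈ {-3, 3}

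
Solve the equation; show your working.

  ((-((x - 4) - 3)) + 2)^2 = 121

Step 1. [((-((x - 4) - 3)) + 2)^2 = 121] LHS squared, RHS 121 ≥ 0: apply √ (±), so sqrt: (-((x - 4) - 3)) + 2 = 11 or -11.
Step 2. [(-((x - 4) - 3)) + 2 = 11 or -11] subtract 2: x sits inside (… + 2) ⇒ sub: -((x - 4) - 3) = 9 or -13.
Step 3. [-((x - 4) - 3) = 9 or -13] flip signs both sides ⇒ neg: (x - 4) - 3 = -9 or 13.
Step 4. [(x - 4) - 3 = -9 or 13] peel the -3: add 3 from each side ⇒ sub: x - 4 = -6 or 16.
Step 5. [x - 4 = -6 or 16] peel the -4: add 4 from each side. So sub: x = -2 or 20.

Answer: x ∈ {-2, 20}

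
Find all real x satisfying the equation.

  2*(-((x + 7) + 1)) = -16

Step 1. [2*(-((x + 7) + 1)) = -16] leading coefficient 2: divide by 2. So div: -((x + 7) + 1) = -8.
Step 2. [-((x + 7) + 1) = -8] leading − — multiply by −1, so neg: (x + 7) + 1 = 8.
Step 3. [(x + 7) + 1 = 8] 1 comes off first (subtract 1), so sub: x + 7 = 7.
Step 4. [x + 7 = 7] the outer +7 inverts by subtracting 7 ⇒ sub: x = 0.

Answer: x ∈ {0}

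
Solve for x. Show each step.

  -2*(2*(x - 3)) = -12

Step 1. [-2*(2*(x - 3)) = -12] -2·(inner) — divide through by -2. So div: 2*(x - 3) = 6.
Step 2. [2*(x - 3) = 6] leading coefficient 2: divide by 2 ⇒ div: x - 3 = 3.
Step 3. [x - 3 = 3] add 3: x sits inside (… - 3), so sub: x = 6.

Answer: x ∈ {6}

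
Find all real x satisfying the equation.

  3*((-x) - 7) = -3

Step 1. [3*((-x) - 7) = -3] divide by the outer 3, so div: (-x) - 7 = -1.
Step 2. [(-x) - 7 = -1] add 7: x sits inside (… - 7). So sub: -x = 6.
Step 3. [-x = 6] LHS negated; negate both sides. So neg: x = -6.

Answer: x ∈ {-6}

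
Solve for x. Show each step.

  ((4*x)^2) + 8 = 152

Step 1. [((4*x)^2) + 8 = 152] +8 is outermost — subtract 8 both sides ⇒ sub: (4*x)^2 = 144.
Step 2. [(4*x)^2 = 144] √ both sides: 144 ≥ 0 gives two branches ⇒ sqrt: 4*x = 12 or -12.
Step 3. [4*x = 12 or -12] divide by the outer 4. So div: x = 3 or -3.

Answer: x ∈ {-3, 3}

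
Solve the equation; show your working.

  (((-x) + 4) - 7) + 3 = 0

Step 1. [(((-x) + 4) - 7) + 3 = 0] +3 is outermost — subtract 3 both sides ⇒ sub: ((-x) + 4) - 7 = -3.
Step 2. [((-x) + 4) - 7 = -3] 7 comes off first (add 7) ⇒ sub: (-x) + 4 = 4.
Step 3. [(-x) + 4 = 4] the outer +4 inverts by subtracting 4 ⇒ sub: -x = 0.
Step 4. [-x = 0] leading − — multiply by −1. So neg: x = 0.

Answer: x ∈ {0}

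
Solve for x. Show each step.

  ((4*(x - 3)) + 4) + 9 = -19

Step 1. [((4*(x - 3)) + 4) + 9 = -19] peel the +9: subtract 9 from each side, so sub: (4*(x - 3)) + 4 = -28.
Step 2. [(4*(x - 3)) + 4 = -28] common factor 4 (LHS and -28) — divide through. So factor: (x - 3) + 1 = -7.
Step 3. [(x - 3) + 1 = -7] subtract 1: x sits inside (… + 1). So sub: x - 3 = -8.
Step 4. [x - 3 = -8] -3 is outermost — add 3 both sides ⇒ sub: x = -5.

Answer: x ∈ {-5}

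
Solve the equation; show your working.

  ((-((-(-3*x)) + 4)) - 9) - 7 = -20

Step 1. [((-((-(-3*x)) + 4)) - 9) - 7 = -20] 7 comes off first (add 7). So sub: (-((-(-3*x)) + 4)) - 9 = -13.
Step 2. [(-((-(-3*x)) + 4)) - 9 = -13] peel the -9: add 9 from each side, so sub: -((-(-3*x)) + 4) = -4.
Step 3. [-((-(-3*x)) + 4) = -4] flip signs both sides, so neg: (-(-3*x)) + 4 = 4.
Step 4. [(-(-3*x)) + 4 = 4] peel the +4: subtract 4 from each side ⇒ sub: -(-3*x) = 0.
Step 5. [-(-3*x) = 0] flip signs both sides ⇒ neg: -3*x = 0.
Step 6. [-3*x = 0] divide by the outer -3. So div: x = 0.

Answer: x ∈ {0}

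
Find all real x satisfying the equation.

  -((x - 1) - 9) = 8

Step 1. [-((x - 1) - 9) = 8] leading − — multiply by −1, so neg: (x - 1) - 9 = -8.
Step 2. [(x - 1) - 9 = -8] add 9: x sits inside (… - 9). So sub: x - 1 = 1.
Step 3. [x - 1 = 1] 1 comes off first (add 1). So sub: x = 2.

Answer: x ∈ {2}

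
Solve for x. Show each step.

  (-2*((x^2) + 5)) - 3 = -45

Step 1. [(-2*((x^2) + 5)) - 3 = -45] add 3: x sits inside (… - 3) ⇒ sub: -2*((x^2) + 5) = -42.
Step 2. [-2*((x^2) + 5) = -42] -2·(inner) — divide through by -2, so div: (x^2) + 5 = 21.
Step 3. [(x^2) + 5 = 21] the outer +5 inverts by subtracting 5. So sub: x^2 = 16.
Step 4. [x^2 = 16] √ both sides: 16 ≥ 0 gives two branches, so sqrt: x = 4 or -4.

Answer: x ∈ {-4, 4}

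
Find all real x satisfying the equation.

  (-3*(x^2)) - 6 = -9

Step 1. [(-3*(x^2)) - 6 = -9] -6 is outermost — add 6 both sides, so sub: -3*(x^2) = -3.
Step 2. [-3*(x^2) = -3] -3 out front; divide by -3 ⇒ div: x^2 = 1.
Step 3. [x^2 = 1] √ both sides: 1 ≥ 0 gives two branches ⇒ sqrt: x = 1 or -1.

Answer: x ∈ {-1, 1}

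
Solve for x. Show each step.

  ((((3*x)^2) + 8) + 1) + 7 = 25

Step 1. [((((3*x)^2) + 8) + 1) + 7 = 25] +7 is outermost — subtract 7 both sides, so sub: (((3*x)^2) + 8) + 1 = 18.
Step 2. [(((3*x)^2) + 8) + 1 = 18] +1 is outermost — subtract 1 both sides, so sub: ((3*x)^2) + 8 = 17.
Step 3. [((3*x)^2) + 8 = 17] the outer +8 inverts by subtracting 8, so sub: (3*x)^2 = 9.
Step 4. [(3*x)^2 = 9] LHS squared, RHS 9 ≥ 0: apply √ (±) ⇒ sqrt: 3*x = 3 or -3.
Step 5. [3*x = 3 or -3] 3 out front; divide by 3. So div: x = 1 or -1.

Answer: x ∈ {-1, 1}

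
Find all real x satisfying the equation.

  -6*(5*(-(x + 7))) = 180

Step 1. [-6*(5*(-(x + 7))) = 180] leading coefficient -6: divide by -6, so div: 5*(-(x + 7)) = -30.
Step 2. [5*(-(x + 7)) = -30] divide by the outer 5, so div: -(x + 7) = -6.
Step 3. [-(x + 7) = -6] LHS negated; negate both sides ⇒ neg: x + 7 = 6.
Step 4. [x + 7 = 6] peel the +7: subtract 7 from each side. So sub: x = -1.

Answer: x ∈ {-1}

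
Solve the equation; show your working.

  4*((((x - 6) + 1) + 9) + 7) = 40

Step 1. [4*((((x - 6) + 1) + 9) + 7) = 40] divide by the outer 4. So div: (((x - 6) + 1) + 9) + 7 = 10.
Step 2. [(((x - 6) + 1) + 9) + 7 = 10] peel the +7: subtract 7 from each side, so sub: ((x - 6) + 1) + 9 = 3.
Step 3. [((x - 6) + 1) + 9 = 3] peel the +9: subtract 9 from each side, so sub: (x - 6) + 1 = -6.
Step 4. [(x - 6) + 1 = -6] the outer +1 inverts by subtracting 1 ⇒ sub: x - 6 = -7.
Step 5. [x - 6 = -7] peel the -6: add 6 from each side, so sub: x = -1.

Answer: x ∈ {-1}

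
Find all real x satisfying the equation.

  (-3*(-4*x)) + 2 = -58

Step 1. [(-3*(-4*x)) + 2 = -58] +2 is outermost — subtract 2 both sides ⇒ sub: -3*(-4*x) = -60.
Step 2. [-3*(-4*x) = -60] -3·(inner) — divide through by -3, so div: -4*x = 20.
Step 3. [-4*x = 20] -4 out front; divide by -4 ⇒ div: x = -5.

Answer: x ∈ {-5}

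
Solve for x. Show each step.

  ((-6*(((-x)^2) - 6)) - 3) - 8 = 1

Step 1. [((-6*(((-x)^2) - 6)) - 3) - 8 = 1] peel the -8: add 8 from each side. So sub: (-6*(((-x)^2) - 6)) - 3 = 9.
Step 2. [(-6*(((-x)^2) - 6)) - 3 = 9] 3 comes off first (add 3), so sub: -6*(((-x)^2) - 6) = 12.
Step 3. [-6*(((-x)^2) - 6) = 12] LHS = -6·(…); ÷-6 both sides ⇒ div: ((-x)^2) - 6 = -2.
Step 4. [((-x)^2) - 6 = -2] the outer -6 inverts by adding 6 ⇒ sub: (-x)^2 = 4.
Step 5. [(-x)^2 = 4] √ both sides: 4 ≥ 0 gives two branches. So sqrt: -x = 2 or -2.
Step 6. [-x = 2 or -2] LHS negated; negate both sides, so neg: x = -2 or 2.

Answer: x ∈ {-2, 2}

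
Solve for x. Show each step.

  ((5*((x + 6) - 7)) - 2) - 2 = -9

Step 1. [((5*((x + 6) - 7)) - 2) - 2 = -9] peel the -2: add 2 from each side, so sub: (5*((x + 6) - 7)) - 2 = -7.
Step 2. [(5*((x + 6) - 7)) - 2 = -7] peel the -2: add 2 from each side. So sub: 5*((x + 6) - 7) = -5.
Step 3. [5*((x + 6) - 7) = -5] divide by the outer 5 ⇒ div: (x + 6) - 7 = -1.
Step 4. [(x + 6) - 7 = -1] -7 is outermost — add 7 both sides, so sub: x + 6 = 6.
Step 5. [x + 6 = 6] subtract 6: x sits inside (… + 6), so sub: x = 0.

Answer: x ∈ {0}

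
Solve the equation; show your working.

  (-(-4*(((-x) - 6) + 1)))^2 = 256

Step 1. [(-(-4*(((-x) - 6) + 1)))^2 = 256] LHS squared, RHS 256 ≥ 0: apply √ (±). So sqrt: -(-4*(((-x) - 6) + 1)) = 16 or -16.
Step 2. [-(-4*(((-x) - 6) + 1)) = 16 or -16] LHS negated; negate both sides. So neg: -4*(((-x) - 6) + 1) = -16 or 16.
Step 3. [-4*(((-x) - 6) + 1) = -16 or 16] LHS = -4·(…); ÷-4 both sides, so div: ((-x) - 6) + 1 = 4 or -4.
Step 4. [((-x) - 6) + 1 = 4 or -4] +1 is outermost — subtract 1 both sides ⇒ sub: (-x) - 6 = 3 or -5.
Step 5. [(-x) - 6 = 3 or -5] the outer -6 inverts by adding 6 ⇒ sub: -x = 9 or 1.
Step 6. [-x = 9 or 1] LHS negated; negate both sides, so neg: x = -9 or -1.

Answer: x ∈ {-9, -1}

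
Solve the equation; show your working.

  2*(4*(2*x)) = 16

Step 1. [2*(4*(2*x)) = 16] LHS = 2·(…); ÷2 both sides ⇒ div: 4*(2*x) = 8.
Step 2. [4*(2*x) = 8] LHS = 4·(…); ÷4 both sides. So div: 2*x = 2.
Step 3. [2*x = 2] 2·(inner) — divide through by 2, so div: x = 1.

Answer: x ∈ {1}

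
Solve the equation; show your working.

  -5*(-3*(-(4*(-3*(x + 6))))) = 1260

Step 1. [-5*(-3*(-(4*(-3*(x + 6))))) = 1260] LHS = -5·(…); ÷-5 both sides. So div: -3*(-(4*(-3*(x + 6)))) = -252.
Step 2. [-3*(-(4*(-3*(x + 6)))) = -252] divide by the outer -3. So div: -(4*(-3*(x + 6))) = 84.
Step 3. [-(4*(-3*(x + 6))) = 84] LHS negated; negate both sides. So neg: 4*(-3*(x + 6)) = -84.
Step 4. [4*(-3*(x + 6)) = -84] 4 out front; divide by 4. So div: -3*(x + 6) = -21.
Step 5. [-3*(x + 6) = -21] leading coefficient -3: divide by -3 ⇒ div: x + 6 = 7.
Step 6. [x + 6 = 7] peel the +6: subtract 6 from each side ⇒ sub: x = 1.

Answer: x ∈ {1}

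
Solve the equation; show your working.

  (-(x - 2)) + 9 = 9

Step 1. [(-(x - 2)) + 9 = 9] 9 comes off first (subtract 9), so sub: -(x - 2) = 0.
Step 2. [-(x - 2) = 0] flip signs both sides ⇒ neg: x - 2 = 0.
Step 3. [x - 2 = 0] 2 comes off first (add 2). So sub: x = 2.

Answer: x ∈ {2}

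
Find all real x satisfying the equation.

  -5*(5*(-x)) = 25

Step 1. [-5*(5*(-x)) = 25] -5 out front; divide by -5. So div: 5*(-x) = -5.
Step 2. [5*(-x) = -5] LHS = 5·(…); ÷5 both sides, so div: -x = -1.
Step 3. [-x = -1] flip signs both sides, so neg: x = 1.

Answer: x ∈ {1}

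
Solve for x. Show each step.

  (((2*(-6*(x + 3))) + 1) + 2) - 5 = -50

Step 1. [(((2*(-6*(x + 3))) + 1) + 2) - 5 = -50] peel the -5: add 5 from each side. So sub: ((2*(-6*(x + 3))) + 1) + 2 = -45.
Step 2. [((2*(-6*(x + 3))) + 1) + 2 = -45] 2 comes off first (subtract 2), so sub: (2*(-6*(x + 3))) + 1 = -47.
Step 3. [(2*(-6*(x + 3))) + 1 = -47] the outer +1 inverts by subtracting 1, so sub: 2*(-6*(x + 3)) = -48.
Step 4. [2*(-6*(x + 3)) = -48] divide by the outer 2 ⇒ div: -6*(x + 3) = -24.
Step 5. [-6*(x + 3) = -24] -6 out front; divide by -6 ⇒ div: x + 3 = 4.
Step 6. [x + 3 = 4] 3 comes off first (subtract 3), so sub: x = 1.

Answer: x ∈ {1}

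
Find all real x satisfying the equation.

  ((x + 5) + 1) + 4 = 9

Step 1. [((x + 5) + 1) + 4 = 9] peel the +4: subtract 4 from each side ⇒ sub: (x + 5) + 1 = 5.
Step 2. [(x + 5) + 1 = 5] 1 comes off first (subtract 1), so sub: x + 5 = 4.
Step 3. [x + 5 = 4] the outer +5 inverts by subtracting 5, so sub: x = -1.

Answer: x ∈ {-1}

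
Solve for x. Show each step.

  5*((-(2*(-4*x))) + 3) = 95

Step 1. [5*((-(2*(-4*x))) + 3) = 95] LHS = 5·(…); ÷5 both sides. So div: (-(2*(-4*x))) + 3 = 19.
Step 2. [(-(2*(-4*x))) + 3 = 19] +3 is outermost — subtract 3 both sides ⇒ sub: -(2*(-4*x)) = 16.
Step 3. [-(2*(-4*x)) = 16] LHS negated; negate both sides, so neg: 2*(-4*x) = -16.
Step 4. [2*(-4*x) = -16] divide by the outer 2 ⇒ div: -4*x = -8.
Step 5. [-4*x = -8] leading coefficient -4: divide by -4, so div: x = 2.

Answer: x ∈ {2}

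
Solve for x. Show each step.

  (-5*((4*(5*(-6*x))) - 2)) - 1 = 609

Step 1. [(-5*((4*(5*(-6*x))) - 2)) - 1 = 609] 1 comes off first (add 1). So sub: -5*((4*(5*(-6*x))) - 2) = 610.
Step 2. [-5*((4*(5*(-6*x))) - 2) = 610] -5·(inner) — divide through by -5. So div: (4*(5*(-6*x))) - 2 = -122.
Step 3. [(4*(5*(-6*x))) - 2 = -122] the outer -2 inverts by adding 2. So sub: 4*(5*(-6*x)) = -120.
Step 4. [4*(5*(-6*x)) = -120] leading coefficient 4: divide by 4 ⇒ div: 5*(-6*x) = -30.
Step 5. [5*(-6*x) = -30] 5·(inner) — divide through by 5. So div: -6*x = -6.
Step 6. [-6*x = -6] leading coefficient -6: divide by -6 ⇒ div: x = 1.

Answer: x ∈ {1}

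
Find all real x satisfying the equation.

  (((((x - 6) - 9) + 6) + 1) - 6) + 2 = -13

Step 1. [(((((x - 6) - 9) + 6) + 1) - 6) + 2 = -13] 2 comes off first (subtract 2). So sub: ((((x - 6) - 9) + 6) + 1) - 6 = -15.
Step 2. [((((x - 6) - 9) + 6) + 1) - 6 = -15] 6 comes off first (add 6) ⇒ sub: (((x - 6) - 9) + 6) + 1 = -9.
Step 3. [(((x - 6) - 9) + 6) + 1 = -9] peel the +1: subtract 1 from each side ⇒ sub: ((x - 6) - 9) + 6 = -10.
Step 4. [((x - 6) - 9) + 6 = -10] the outer +6 inverts by subtracting 6, so sub: (x - 6) - 9 = -16.
Step 5. [(x - 6) - 9 = -16] the outer -9 inverts by adding 9. So sub: x - 6 = -7.
Step 6. [x - 6 = -7] peel the -6: add 6 from each side ⇒ sub: x = -1.

Answer: x ∈ {-1}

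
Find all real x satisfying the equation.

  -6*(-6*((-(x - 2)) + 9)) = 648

Step 1. [-6*(-6*((-(x - 2)) + 9)) = 648] -6·(inner) — divide through by -6, so div: -6*((-(x - 2)) + 9) = -108.
Step 2. [-6*((-(x - 2)) + 9) = -108] -6·(inner) — divide through by -6, so div: (-(x - 2)) + 9 = 18.
Step 3. [(-(x - 2)) + 9 = 18] 9 comes off first (subtract 9) ⇒ sub: -(x - 2) = 9.
Step 4. [-(x - 2) = 9] leading − — multiply by −1, so neg: x - 2 = -9.
Step 5. [x - 2 = -9] 2 comes off first (add 2). So sub: x = -7.

Answer: x ∈ {-7}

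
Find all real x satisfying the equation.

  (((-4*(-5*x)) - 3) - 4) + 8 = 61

Step 1. [(((-4*(-5*x)) - 3) - 4) + 8 = 61] +8 is outermost — subtract 8 both sides. So sub: ((-4*(-5*x)) - 3) - 4 = 53.
Step 2. [((-4*(-5*x)) - 3) - 4 = 53] peel the -4: add 4 from each side. So sub: (-4*(-5*x)) - 3 = 57.
Step 3. [(-4*(-5*x)) - 3 = 57] -3 is outermost — add 3 both sides, so sub: -4*(-5*x) = 60.
Step 4. [-4*(-5*x) = 60] -4·(inner) — divide through by -4 ⇒ div: -5*x = -15.
Step 5. [-5*x = -15] LHS = -5·(…); ÷-5 both sides, so div: x = 3.

Answer: x ∈ {3}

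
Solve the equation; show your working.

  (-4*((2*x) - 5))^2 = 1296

Step 1. [(-4*((2*x) - 5))^2 = 1296] √ both sides: 1296 ≥ 0 gives two branches, so sqrt: -4*((2*x) - 5) = 36 or -36.
Step 2. [-4*((2*x) - 5) = 36 or -36] -4 out front; divide by -4, so div: (2*x) - 5 = -9 or 9.
Step 3. [(2*x) - 5 = -9 or 9] add 5: x sits inside (… - 5). So sub: 2*x = -4 or 14.
Step 4. [2*x = -4 or 14] 2 out front; divide by 2 ⇒ div: x = -2 or 7.

Answer: x ∈ {-2, 7}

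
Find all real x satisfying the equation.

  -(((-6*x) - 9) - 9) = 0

Step 1. [-(((-6*x) - 9) - 9) = 0] LHS negated; negate both sides. So neg: ((-6*x) - 9) - 9 = 0.
Step 2. [((-6*x) - 9) - 9 = 0] -9 is outermost — add 9 both sides ⇒ sub: (-6*x) - 9 = 9.
Step 3. [(-6*x) - 9 = 9] 9 comes off first (add 9) ⇒ sub: -6*x = 18.
Step 4. [-6*x = 18] leading coefficient -6: divide by -6, so div: x = -3.

Answer: x ∈ {-3}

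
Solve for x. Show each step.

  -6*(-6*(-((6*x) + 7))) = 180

Step 1. [-6*(-6*(-((6*x) + 7))) = 180] LHS = -6·(…); ÷-6 both sides, so div: -6*(-((6*x) + 7)) = -30.
Step 2. [-6*(-((6*x) + 7)) = -30] LHS = -6·(…); ÷-6 both sides. So div: -((6*x) + 7) = 5.
Step 3. [-((6*x) + 7) = 5] LHS negated; negate both sides ⇒ neg: (6*x) + 7 = -5.
Step 4. [(6*x) + 7 = -5] +7 is outermost — subtract 7 both sides. So sub: 6*x = -12.
Step 5. [6*x = -12] 6·(inner) — divide through by 6, so div: x = -2.

Answer: x ∈ {-2}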